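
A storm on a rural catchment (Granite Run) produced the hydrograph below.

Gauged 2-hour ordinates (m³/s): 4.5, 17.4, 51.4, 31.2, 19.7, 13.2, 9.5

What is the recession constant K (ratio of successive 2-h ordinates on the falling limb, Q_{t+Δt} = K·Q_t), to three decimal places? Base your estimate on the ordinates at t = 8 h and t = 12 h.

K ≈ 0.694

Using the recession-limb readings at t = 8 h and t = 12 h: Q falls from 19.7 to 9.5 m³/s over 2 intervals.
K = (Q₂/Q₁)^(1/2) = (9.5/19.7)^(1/2) = 0.694.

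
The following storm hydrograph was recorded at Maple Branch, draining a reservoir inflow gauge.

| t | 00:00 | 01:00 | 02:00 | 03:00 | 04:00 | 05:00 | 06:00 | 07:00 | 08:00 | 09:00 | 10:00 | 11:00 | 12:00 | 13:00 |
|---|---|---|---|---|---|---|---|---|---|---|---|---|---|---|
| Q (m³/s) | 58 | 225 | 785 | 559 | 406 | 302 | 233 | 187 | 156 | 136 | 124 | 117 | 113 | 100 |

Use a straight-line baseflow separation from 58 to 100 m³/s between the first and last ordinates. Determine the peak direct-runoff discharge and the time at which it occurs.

Q_p = 720.54 m³/s at t = 02:00

Subtracting baseflow gives direct-runoff ordinates: 0.00, 163.77, 720.54, 491.31, 335.08, 227.85, 155.62, 106.38, 72.15, 48.92, 33.69, 23.46, 16.23, 0.00 m³/s.
The maximum is 720.54 m³/s, occurring at the reading for t = 02:00.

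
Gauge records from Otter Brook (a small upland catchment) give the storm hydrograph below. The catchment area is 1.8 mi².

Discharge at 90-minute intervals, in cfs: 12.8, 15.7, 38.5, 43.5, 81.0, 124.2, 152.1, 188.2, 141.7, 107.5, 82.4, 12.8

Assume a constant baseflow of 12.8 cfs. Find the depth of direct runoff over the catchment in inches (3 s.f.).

Direct runoff: 0.0, 2.9, 25.7, 30.7, 68.2, 111.4, 139.3, 175.4, 128.9, 94.7, 69.6, 0.0 cfs; ΣQ_DR = 846.8 cfs.
V = ΣQ_DR · Δt = 846.8 × 5400 s = 4.573 × 10^6 ft³.
Over A = 1.8 mi², depth = V / A = 1.09 in.

d ≈ 1.09 in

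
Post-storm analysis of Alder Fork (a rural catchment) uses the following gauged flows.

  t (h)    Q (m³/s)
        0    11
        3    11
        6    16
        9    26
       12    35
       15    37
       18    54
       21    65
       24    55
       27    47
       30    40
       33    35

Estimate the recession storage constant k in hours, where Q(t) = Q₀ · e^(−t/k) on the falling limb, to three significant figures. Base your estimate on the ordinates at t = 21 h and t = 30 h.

k ≈ 18.5 h

On the falling limb, Q drops from 65 to 40 m³/s between t = 21 h and t = 30 h (Δt = 9 h).
k = −Δt / ln(Q₂/Q₁) = −9 / ln(40/65) = 18.5 h.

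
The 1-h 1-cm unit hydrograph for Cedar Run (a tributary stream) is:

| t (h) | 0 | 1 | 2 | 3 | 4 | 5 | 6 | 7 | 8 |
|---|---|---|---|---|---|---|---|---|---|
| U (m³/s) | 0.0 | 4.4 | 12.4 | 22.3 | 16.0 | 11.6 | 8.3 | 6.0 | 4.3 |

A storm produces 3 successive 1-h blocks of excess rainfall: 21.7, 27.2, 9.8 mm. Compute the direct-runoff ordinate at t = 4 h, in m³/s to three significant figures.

Q ≈ 108 m³/s

By discrete convolution, Q_j = Σ (P_i / 10 mm) · U_{j−i}.
At t = 4 h (j=4): Q = (21.7/10)·16.0 + (27.2/10)·22.3 + (9.8/10)·12.4 = 108 m³/s.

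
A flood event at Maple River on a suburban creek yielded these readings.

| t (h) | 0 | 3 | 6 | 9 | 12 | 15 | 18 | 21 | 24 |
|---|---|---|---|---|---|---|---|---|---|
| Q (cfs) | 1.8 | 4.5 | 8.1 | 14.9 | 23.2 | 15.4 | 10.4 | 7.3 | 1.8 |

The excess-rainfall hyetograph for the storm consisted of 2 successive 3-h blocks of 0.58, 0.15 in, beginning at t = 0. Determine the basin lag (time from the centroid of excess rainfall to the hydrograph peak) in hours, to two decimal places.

t_L ≈ 9.88 h

Centroid of excess rainfall: t_c = Σ P_i·t̄_i / ΣP_i = 2.1164 h (block centres at 1.5, 4.5 h).
Hydrograph peak occurs at t = 12 h, so basin lag t_L = 12 − 2.1164 = 9.88 h.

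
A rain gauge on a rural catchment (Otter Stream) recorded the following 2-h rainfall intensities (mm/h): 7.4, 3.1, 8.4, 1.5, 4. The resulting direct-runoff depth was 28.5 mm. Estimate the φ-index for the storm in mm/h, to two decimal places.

Only the 4 blocks with intensity above φ contribute runoff: 7.4, 3.1, 8.4, 4 mm/h.
Σ(I−φ)·Δt = d  ⇒  (7.4+3.1+8.4+4 − 4φ)·2 = 28.5
φ = (22.90 − 28.5/2) / 4 = 2.16 mm/h.

φ ≈ 2.16 mm/h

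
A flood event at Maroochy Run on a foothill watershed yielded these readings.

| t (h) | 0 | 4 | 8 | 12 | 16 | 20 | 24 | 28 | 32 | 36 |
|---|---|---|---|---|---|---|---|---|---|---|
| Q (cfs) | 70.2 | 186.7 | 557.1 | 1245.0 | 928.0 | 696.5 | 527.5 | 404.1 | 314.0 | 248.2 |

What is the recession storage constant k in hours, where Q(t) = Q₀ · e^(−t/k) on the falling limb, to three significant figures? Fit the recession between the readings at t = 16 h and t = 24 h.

On the falling limb, Q drops from 928.0 to 527.5 cfs between t = 16 h and t = 24 h (Δt = 8 h).
k = −Δt / ln(Q₂/Q₁) = −8 / ln(527.5/928.0) = 14.2 h.

k ≈ 14.2 h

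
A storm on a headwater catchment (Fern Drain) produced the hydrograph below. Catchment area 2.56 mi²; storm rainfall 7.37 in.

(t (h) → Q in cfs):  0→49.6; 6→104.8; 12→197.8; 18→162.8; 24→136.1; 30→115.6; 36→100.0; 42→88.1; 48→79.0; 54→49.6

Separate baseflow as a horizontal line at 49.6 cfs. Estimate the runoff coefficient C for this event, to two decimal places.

C ≈ 0.29

ΣQ_DR = 587.4 cfs; V = ΣQ_DR·Δt = 1.269 × 10^7 ft³.
Runoff depth d = V / A = 2.133 in.
C = d / P = 2.133 / 7.37 = 0.29.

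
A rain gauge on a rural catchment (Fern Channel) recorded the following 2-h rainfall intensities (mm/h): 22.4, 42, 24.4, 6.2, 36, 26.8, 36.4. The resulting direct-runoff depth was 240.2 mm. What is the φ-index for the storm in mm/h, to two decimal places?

Only the 6 blocks with intensity above φ contribute runoff: 22.4, 42, 24.4, 36, 26.8, 36.4 mm/h.
Σ(I−φ)·Δt = d  ⇒  (22.4+42+24.4+36+26.8+36.4 − 6φ)·2 = 240.2
φ = (188.0 − 240.2/2) / 6 = 11.32 mm/h.

φ ≈ 11.32 mm/h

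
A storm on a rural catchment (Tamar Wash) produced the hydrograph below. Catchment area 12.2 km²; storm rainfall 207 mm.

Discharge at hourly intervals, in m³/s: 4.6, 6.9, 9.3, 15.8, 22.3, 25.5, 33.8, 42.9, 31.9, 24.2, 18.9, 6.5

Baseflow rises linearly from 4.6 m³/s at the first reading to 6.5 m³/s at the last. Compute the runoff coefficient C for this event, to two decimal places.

C ≈ 0.25

ΣQ_DR = 176.0 m³/s; V = ΣQ_DR·Δt = 6.336 × 10^5 m³.
Runoff depth d = V / A = 51.93 mm.
C = d / P = 51.93 / 207 = 0.25.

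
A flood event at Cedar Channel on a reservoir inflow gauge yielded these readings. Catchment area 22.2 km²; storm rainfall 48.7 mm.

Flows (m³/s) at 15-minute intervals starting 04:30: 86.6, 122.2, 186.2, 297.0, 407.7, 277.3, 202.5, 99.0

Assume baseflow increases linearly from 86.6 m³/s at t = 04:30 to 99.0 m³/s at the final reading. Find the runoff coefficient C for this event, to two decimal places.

ΣQ_DR = 936.1 m³/s; V = ΣQ_DR·Δt = 8.425 × 10^5 m³.
Runoff depth d = V / A = 37.95 mm.
C = d / P = 37.95 / 48.7 = 0.78.

C ≈ 0.78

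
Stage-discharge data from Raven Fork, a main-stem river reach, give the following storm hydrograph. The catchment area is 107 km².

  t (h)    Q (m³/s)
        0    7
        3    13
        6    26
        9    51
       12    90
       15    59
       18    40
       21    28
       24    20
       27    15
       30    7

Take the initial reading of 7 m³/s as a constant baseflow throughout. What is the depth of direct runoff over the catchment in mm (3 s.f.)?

Direct runoff: 0.0, 6.0, 19.0, 44.0, 83.0, 52.0, 33.0, 21.0, 13.0, 8.0, 0.0 m³/s; ΣQ_DR = 279.0 m³/s.
V = ΣQ_DR · Δt = 279.0 × 10800 s = 3.013 × 10^6 m³.
Over A = 107 km², depth = V / A = 28.2 mm.

d ≈ 28.2 mm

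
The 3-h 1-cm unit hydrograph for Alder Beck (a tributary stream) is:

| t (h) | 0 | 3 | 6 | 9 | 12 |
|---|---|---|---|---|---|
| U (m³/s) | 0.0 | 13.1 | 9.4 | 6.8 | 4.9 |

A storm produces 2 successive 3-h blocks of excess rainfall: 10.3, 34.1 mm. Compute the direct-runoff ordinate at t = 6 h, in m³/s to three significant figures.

Q ≈ 54.4 m³/s

By discrete convolution, Q_j = Σ (P_i / 10 mm) · U_{j−i}.
At t = 6 h (j=2): Q = (10.3/10)·9.4 + (34.1/10)·13.1 = 54.4 m³/s.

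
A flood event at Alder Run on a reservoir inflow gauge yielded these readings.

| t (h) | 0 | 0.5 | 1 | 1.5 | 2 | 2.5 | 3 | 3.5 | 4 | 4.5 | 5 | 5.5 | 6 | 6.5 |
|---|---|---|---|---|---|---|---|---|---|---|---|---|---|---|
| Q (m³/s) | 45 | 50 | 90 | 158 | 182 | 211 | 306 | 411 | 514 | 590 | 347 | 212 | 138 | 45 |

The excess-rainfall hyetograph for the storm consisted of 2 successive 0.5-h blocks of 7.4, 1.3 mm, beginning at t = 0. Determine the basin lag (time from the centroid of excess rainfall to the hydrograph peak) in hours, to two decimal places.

t_L ≈ 4.18 h

Centroid of excess rainfall: t_c = Σ P_i·t̄_i / ΣP_i = 0.3247 h (block centres at 0.25, 0.75 h).
Hydrograph peak occurs at t = 4.5 h, so basin lag t_L = 4.5 − 0.3247 = 4.18 h.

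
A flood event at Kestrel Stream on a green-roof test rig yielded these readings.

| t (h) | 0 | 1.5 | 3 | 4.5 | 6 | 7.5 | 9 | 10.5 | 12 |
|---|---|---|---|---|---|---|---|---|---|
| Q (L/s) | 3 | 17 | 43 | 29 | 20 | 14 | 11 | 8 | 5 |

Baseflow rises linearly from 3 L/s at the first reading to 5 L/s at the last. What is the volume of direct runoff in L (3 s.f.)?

Direct-runoff ordinates (Q − Q_b): 0.00, 13.75, 39.50, 25.25, 16.00, 9.75, 6.50, 3.25, 0.00 L/s.
ΣQ_DR = 114.0 L/s.
With Δt = 1.5 h = 5400 s, V = ΣQ_DR · Δt = 114.0 × 5400 = 6.16 × 10^5 L.

V ≈ 6.16 × 10^5 L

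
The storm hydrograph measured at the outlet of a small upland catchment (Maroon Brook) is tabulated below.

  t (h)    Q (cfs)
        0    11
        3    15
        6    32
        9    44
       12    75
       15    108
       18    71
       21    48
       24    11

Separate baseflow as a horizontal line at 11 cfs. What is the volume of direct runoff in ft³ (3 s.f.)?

Direct-runoff ordinates (Q − Q_b): 0.0, 4.0, 21.0, 33.0, 64.0, 97.0, 60.0, 37.0, 0.0 cfs.
ΣQ_DR = 316.0 cfs.
With Δt = 3 h = 10800 s, V = ΣQ_DR · Δt = 316.0 × 10800 = 3.41 × 10^6 ft³.

V ≈ 3.41 × 10^6 ft³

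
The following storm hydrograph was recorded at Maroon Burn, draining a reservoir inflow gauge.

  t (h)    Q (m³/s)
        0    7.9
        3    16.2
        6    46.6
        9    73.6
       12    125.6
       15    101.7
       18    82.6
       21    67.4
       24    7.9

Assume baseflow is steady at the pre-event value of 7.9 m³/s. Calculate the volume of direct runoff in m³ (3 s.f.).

V ≈ 4.95 × 10^6 m³

Direct-runoff ordinates (Q − Q_b): 0.0, 8.3, 38.7, 65.7, 117.7, 93.8, 74.7, 59.5, 0.0 m³/s.
ΣQ_DR = 458.4 m³/s.
With Δt = 3 h = 10800 s, V = ΣQ_DR · Δt = 458.4 × 10800 = 4.95 × 10^6 m³.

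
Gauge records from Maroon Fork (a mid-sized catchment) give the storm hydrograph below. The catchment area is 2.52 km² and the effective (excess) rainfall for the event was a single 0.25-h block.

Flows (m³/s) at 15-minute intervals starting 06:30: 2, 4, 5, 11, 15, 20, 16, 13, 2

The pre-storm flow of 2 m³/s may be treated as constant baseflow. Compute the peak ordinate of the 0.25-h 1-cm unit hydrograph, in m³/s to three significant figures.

Direct runoff: 0.0, 2.0, 3.0, 9.0, 13.0, 18.0, 14.0, 11.0, 0.0 m³/s; ΣQ_DR = 70.00 m³/s, peak = 18.0 m³/s.
Runoff depth d = ΣQ_DR·Δt / A = 70.00 × 900 / (2.52 km²) = 25.00 mm.
The 1-cm UH is the DRH scaled by (10 mm)/d, so U_p = 18.0 × 10/25.00 = 7.20 m³/s.

U_p ≈ 7.20 m³/s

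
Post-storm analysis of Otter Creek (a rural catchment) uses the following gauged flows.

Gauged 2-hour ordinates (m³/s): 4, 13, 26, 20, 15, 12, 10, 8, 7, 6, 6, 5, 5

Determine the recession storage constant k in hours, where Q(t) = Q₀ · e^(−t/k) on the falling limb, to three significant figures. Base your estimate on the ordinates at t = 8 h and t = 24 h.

On the falling limb, Q drops from 15 to 5 m³/s between t = 8 h and t = 24 h (Δt = 16 h).
k = −Δt / ln(Q₂/Q₁) = −16 / ln(5/15) = 14.6 h.

k ≈ 14.6 h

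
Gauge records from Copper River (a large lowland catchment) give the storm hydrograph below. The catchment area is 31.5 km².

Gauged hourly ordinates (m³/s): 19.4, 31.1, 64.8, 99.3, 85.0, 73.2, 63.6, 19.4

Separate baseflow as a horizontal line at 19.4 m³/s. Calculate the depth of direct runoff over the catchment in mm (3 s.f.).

Direct runoff: 0.0, 11.7, 45.4, 79.9, 65.6, 53.8, 44.2, 0.0 m³/s; ΣQ_DR = 300.6 m³/s.
V = ΣQ_DR · Δt = 300.6 × 3600 s = 1.082 × 10^6 m³.
Over A = 31.5 km², depth = V / A = 34.4 mm.

d ≈ 34.4 mm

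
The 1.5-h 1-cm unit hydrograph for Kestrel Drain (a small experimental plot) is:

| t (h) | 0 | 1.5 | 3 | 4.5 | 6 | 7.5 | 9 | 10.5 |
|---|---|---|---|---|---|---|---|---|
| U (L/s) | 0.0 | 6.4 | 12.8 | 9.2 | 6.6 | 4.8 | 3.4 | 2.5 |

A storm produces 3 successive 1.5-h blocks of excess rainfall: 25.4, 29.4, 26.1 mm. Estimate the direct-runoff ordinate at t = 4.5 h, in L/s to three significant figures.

By discrete convolution, Q_j = Σ (P_i / 10 mm) · U_{j−i}.
At t = 4.5 h (j=3): Q = (25.4/10)·9.2 + (29.4/10)·12.8 + (26.1/10)·6.4 = 77.7 L/s.

Q ≈ 77.7 L/s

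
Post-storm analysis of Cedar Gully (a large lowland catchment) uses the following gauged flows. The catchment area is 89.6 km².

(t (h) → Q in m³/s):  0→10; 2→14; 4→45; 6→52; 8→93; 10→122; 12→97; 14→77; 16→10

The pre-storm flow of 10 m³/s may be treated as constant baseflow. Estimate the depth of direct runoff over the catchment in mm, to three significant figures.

d ≈ 34.6 mm

Direct runoff: 0.0, 4.0, 35.0, 42.0, 83.0, 112.0, 87.0, 67.0, 0.0 m³/s; ΣQ_DR = 430.0 m³/s.
V = ΣQ_DR · Δt = 430.0 × 7200 s = 3.096 × 10^6 m³.
Over A = 89.6 km², depth = V / A = 34.6 mm.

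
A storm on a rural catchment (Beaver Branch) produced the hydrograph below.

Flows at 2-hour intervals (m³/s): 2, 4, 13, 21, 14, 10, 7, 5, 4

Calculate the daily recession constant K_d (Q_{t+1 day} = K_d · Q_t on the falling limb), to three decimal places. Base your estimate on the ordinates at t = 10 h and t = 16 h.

K_d ≈ 0.026

Between t = 10 h and t = 16 h the flow falls from 10 to 4 m³/s over 3×2 h = 6 h.
Per-interval ratio K = (4/10)^(1/3) = 0.7368; K_d = K^(24/2) = 0.026.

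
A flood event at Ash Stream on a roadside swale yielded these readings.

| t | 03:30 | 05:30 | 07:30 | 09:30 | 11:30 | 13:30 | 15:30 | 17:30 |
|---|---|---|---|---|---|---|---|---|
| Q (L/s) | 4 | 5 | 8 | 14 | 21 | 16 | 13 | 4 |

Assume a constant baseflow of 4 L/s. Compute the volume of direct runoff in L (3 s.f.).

V ≈ 3.82 × 10^5 L

Direct-runoff ordinates (Q − Q_b): 0.0, 1.0, 4.0, 10.0, 17.0, 12.0, 9.0, 0.0 L/s.
ΣQ_DR = 53.00 L/s.
With Δt = 2 h = 7200 s, V = ΣQ_DR · Δt = 53.00 × 7200 = 3.82 × 10^5 L.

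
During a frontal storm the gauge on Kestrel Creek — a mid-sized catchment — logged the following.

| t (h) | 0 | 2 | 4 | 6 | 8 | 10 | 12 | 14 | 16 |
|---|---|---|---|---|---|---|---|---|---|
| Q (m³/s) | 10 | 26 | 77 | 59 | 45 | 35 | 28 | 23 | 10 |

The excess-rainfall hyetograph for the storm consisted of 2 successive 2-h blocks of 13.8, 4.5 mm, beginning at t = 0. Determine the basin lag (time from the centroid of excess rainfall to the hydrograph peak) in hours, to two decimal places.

Centroid of excess rainfall: t_c = Σ P_i·t̄_i / ΣP_i = 1.4918 h (block centres at 1, 3 h).
Hydrograph peak occurs at t = 4 h, so basin lag t_L = 4 − 1.4918 = 2.51 h.

t_L ≈ 2.51 h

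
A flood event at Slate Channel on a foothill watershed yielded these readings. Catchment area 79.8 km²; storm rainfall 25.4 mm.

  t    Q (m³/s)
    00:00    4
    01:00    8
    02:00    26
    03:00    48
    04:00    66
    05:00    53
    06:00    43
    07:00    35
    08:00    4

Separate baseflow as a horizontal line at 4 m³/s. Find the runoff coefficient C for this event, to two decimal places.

ΣQ_DR = 251.0 m³/s; V = ΣQ_DR·Δt = 9.036 × 10^5 m³.
Runoff depth d = V / A = 11.32 mm.
C = d / P = 11.32 / 25.4 = 0.45.

C ≈ 0.45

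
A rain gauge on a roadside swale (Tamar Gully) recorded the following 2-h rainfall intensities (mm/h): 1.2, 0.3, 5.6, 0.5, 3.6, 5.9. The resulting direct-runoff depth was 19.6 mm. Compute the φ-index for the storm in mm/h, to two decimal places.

Only the 3 blocks with intensity above φ contribute runoff: 5.6, 3.6, 5.9 mm/h.
Σ(I−φ)·Δt = d  ⇒  (5.6+3.6+5.9 − 3φ)·2 = 19.6
φ = (15.10 − 19.6/2) / 3 = 1.77 mm/h.

φ ≈ 1.77 mm/h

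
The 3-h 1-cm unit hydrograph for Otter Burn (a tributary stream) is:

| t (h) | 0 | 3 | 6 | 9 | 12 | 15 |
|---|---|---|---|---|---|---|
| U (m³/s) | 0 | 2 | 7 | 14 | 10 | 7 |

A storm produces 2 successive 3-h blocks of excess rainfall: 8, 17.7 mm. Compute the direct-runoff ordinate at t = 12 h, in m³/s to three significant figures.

By discrete convolution, Q_j = Σ (P_i / 10 mm) · U_{j−i}.
At t = 12 h (j=4): Q = (8/10)·10 + (17.7/10)·14 = 32.8 m³/s.

Q ≈ 32.8 m³/s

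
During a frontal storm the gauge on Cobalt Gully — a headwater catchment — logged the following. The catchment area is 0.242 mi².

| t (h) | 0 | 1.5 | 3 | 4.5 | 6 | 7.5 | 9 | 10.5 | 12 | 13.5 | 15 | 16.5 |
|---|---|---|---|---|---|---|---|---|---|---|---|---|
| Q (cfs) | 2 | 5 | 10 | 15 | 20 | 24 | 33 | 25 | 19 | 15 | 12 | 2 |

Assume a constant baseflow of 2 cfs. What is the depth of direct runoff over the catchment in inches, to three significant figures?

d ≈ 1.52 in

Direct runoff: 0.0, 3.0, 8.0, 13.0, 18.0, 22.0, 31.0, 23.0, 17.0, 13.0, 10.0, 0.0 cfs; ΣQ_DR = 158.0 cfs.
V = ΣQ_DR · Δt = 158.0 × 5400 s = 8.532 × 10^5 ft³.
Over A = 0.242 mi², depth = V / A = 1.52 in.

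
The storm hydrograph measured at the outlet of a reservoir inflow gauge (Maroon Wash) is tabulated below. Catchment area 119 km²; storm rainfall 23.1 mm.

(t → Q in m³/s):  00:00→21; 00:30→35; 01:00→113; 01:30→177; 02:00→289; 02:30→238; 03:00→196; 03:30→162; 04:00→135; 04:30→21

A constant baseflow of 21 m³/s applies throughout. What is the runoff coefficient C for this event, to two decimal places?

ΣQ_DR = 1177 m³/s; V = ΣQ_DR·Δt = 2.119 × 10^6 m³.
Runoff depth d = V / A = 17.80 mm.
C = d / P = 17.80 / 23.1 = 0.77.

C ≈ 0.77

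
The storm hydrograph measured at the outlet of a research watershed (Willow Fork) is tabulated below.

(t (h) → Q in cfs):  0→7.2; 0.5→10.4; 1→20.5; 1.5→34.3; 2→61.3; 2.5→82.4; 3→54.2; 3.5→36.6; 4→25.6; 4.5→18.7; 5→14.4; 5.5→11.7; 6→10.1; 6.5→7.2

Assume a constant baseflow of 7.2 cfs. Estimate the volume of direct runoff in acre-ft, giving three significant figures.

Direct-runoff ordinates (Q − Q_b): 0.0, 3.2, 13.3, 27.1, 54.1, 75.2, 47.0, 29.4, 18.4, 11.5, 7.2, 4.5, 2.9, 0.0 cfs.
ΣQ_DR = 293.8 cfs.
With Δt = 0.5 h = 1800 s, V = ΣQ_DR · Δt = 293.8 × 1800 = 5.29 × 10^5 ft³ = 12.1 acre-ft.

V ≈ 12.1 acre-ft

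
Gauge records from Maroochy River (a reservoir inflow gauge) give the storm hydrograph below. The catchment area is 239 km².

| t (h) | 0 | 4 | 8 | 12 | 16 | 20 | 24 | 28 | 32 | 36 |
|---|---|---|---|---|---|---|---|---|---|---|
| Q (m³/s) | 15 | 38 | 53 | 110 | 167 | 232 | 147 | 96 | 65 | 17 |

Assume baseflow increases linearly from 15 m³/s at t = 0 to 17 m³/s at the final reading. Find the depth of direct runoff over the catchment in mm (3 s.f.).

Direct runoff: 0.00, 22.78, 37.56, 94.33, 151.11, 215.89, 130.67, 79.44, 48.22, 0.00 m³/s; ΣQ_DR = 780.0 m³/s.
V = ΣQ_DR · Δt = 780.0 × 14400 s = 1.123 × 10^7 m³.
Over A = 239 km², depth = V / A = 47.0 mm.

d ≈ 47.0 mm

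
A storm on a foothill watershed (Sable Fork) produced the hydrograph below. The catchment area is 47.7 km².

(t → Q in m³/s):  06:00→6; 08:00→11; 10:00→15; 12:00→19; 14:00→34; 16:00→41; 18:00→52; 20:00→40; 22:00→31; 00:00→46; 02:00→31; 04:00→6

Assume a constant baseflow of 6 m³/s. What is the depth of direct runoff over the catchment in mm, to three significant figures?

Direct runoff: 0.0, 5.0, 9.0, 13.0, 28.0, 35.0, 46.0, 34.0, 25.0, 40.0, 25.0, 0.0 m³/s; ΣQ_DR = 260.0 m³/s.
V = ΣQ_DR · Δt = 260.0 × 7200 s = 1.872 × 10^6 m³.
Over A = 47.7 km², depth = V / A = 39.2 mm.

d ≈ 39.2 mm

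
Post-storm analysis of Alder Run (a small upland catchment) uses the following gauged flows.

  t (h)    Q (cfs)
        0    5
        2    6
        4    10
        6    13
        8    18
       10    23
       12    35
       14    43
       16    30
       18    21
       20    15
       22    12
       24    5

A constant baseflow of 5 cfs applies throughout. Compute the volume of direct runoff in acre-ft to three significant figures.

V ≈ 28.3 acre-ft

Direct-runoff ordinates (Q − Q_b): 0.0, 1.0, 5.0, 8.0, 13.0, 18.0, 30.0, 38.0, 25.0, 16.0, 10.0, 7.0, 0.0 cfs.
ΣQ_DR = 171.0 cfs.
With Δt = 2 h = 7200 s, V = ΣQ_DR · Δt = 171.0 × 7200 = 1.23 × 10^6 ft³ = 28.3 acre-ft.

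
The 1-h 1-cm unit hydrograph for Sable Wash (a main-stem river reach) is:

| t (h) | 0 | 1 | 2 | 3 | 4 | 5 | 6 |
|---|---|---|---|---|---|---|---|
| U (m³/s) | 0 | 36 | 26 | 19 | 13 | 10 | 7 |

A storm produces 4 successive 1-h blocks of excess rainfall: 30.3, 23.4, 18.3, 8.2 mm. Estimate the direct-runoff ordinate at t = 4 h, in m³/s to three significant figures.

Q ≈ 161 m³/s

By discrete convolution, Q_j = Σ (P_i / 10 mm) · U_{j−i}.
At t = 4 h (j=4): Q = (30.3/10)·13 + (23.4/10)·19 + (18.3/10)·26 + (8.2/10)·36 = 161 m³/s.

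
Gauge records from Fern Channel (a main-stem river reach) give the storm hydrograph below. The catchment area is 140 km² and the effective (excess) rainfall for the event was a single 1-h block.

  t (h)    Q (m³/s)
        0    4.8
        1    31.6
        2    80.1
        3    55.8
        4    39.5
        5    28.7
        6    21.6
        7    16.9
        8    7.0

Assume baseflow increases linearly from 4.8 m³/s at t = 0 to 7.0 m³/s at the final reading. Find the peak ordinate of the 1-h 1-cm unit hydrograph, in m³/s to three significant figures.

Direct runoff: 0.00, 26.52, 74.75, 50.17, 33.60, 22.52, 15.15, 10.18, 0.00 m³/s; ΣQ_DR = 232.9 m³/s, peak = 74.75 m³/s.
Runoff depth d = ΣQ_DR·Δt / A = 232.9 × 3600 / (140 km²) = 5.989 mm.
The 1-cm UH is the DRH scaled by (10 mm)/d, so U_p = 74.75 × 10/5.989 = 125 m³/s.

U_p ≈ 125 m³/s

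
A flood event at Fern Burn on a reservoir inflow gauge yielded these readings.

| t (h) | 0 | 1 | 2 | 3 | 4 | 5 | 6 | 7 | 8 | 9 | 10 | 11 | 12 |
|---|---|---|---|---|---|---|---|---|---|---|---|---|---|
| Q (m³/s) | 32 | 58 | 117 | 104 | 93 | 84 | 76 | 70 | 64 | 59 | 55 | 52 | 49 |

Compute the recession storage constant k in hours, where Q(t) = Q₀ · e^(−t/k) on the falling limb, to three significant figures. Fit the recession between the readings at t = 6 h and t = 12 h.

On the falling limb, Q drops from 76 to 49 m³/s between t = 6 h and t = 12 h (Δt = 6 h).
k = −Δt / ln(Q₂/Q₁) = −6 / ln(49/76) = 13.7 h.

k ≈ 13.7 h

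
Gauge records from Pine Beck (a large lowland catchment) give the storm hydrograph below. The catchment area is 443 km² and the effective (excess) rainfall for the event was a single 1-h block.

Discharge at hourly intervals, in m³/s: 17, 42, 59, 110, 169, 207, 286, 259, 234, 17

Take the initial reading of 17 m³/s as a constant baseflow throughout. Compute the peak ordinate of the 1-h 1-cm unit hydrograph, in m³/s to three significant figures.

U_p ≈ 269 m³/s

Direct runoff: 0.0, 25.0, 42.0, 93.0, 152.0, 190.0, 269.0, 242.0, 217.0, 0.0 m³/s; ΣQ_DR = 1230 m³/s, peak = 269.0 m³/s.
Runoff depth d = ΣQ_DR·Δt / A = 1230 × 3600 / (443 km²) = 9.995 mm.
The 1-cm UH is the DRH scaled by (10 mm)/d, so U_p = 269.0 × 10/9.995 = 269 m³/s.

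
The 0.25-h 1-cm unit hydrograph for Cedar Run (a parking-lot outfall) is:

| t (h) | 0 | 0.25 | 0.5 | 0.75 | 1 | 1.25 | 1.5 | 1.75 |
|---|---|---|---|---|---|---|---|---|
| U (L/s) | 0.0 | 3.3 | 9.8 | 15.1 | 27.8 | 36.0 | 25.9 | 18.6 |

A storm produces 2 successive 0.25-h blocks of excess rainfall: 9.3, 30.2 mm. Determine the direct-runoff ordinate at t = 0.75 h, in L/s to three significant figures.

Q ≈ 43.6 L/s

By discrete convolution, Q_j = Σ (P_i / 10 mm) · U_{j−i}.
At t = 0.75 h (j=3): Q = (9.3/10)·15.1 + (30.2/10)·9.8 = 43.6 L/s.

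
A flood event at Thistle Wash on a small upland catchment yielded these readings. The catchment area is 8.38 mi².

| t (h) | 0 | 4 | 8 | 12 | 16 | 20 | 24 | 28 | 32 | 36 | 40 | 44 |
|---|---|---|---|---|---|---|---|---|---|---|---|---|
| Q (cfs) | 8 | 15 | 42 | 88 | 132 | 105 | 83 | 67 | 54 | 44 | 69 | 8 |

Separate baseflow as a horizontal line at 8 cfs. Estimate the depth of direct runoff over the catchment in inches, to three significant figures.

Direct runoff: 0.0, 7.0, 34.0, 80.0, 124.0, 97.0, 75.0, 59.0, 46.0, 36.0, 61.0, 0.0 cfs; ΣQ_DR = 619.0 cfs.
V = ΣQ_DR · Δt = 619.0 × 14400 s = 8.914 × 10^6 ft³.
Over A = 8.38 mi², depth = V / A = 0.458 in.

d ≈ 0.458 in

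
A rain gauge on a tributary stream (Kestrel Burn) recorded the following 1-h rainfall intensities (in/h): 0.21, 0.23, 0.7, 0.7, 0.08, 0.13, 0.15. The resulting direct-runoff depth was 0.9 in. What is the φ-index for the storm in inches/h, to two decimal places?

Only the 2 blocks with intensity above φ contribute runoff: 0.7, 0.7 in/h.
Σ(I−φ)·Δt = d  ⇒  (0.7+0.7 − 2φ)·1 = 0.9
φ = (1.400 − 0.9/1) / 2 = 0.25 in/h.

φ ≈ 0.25 in/h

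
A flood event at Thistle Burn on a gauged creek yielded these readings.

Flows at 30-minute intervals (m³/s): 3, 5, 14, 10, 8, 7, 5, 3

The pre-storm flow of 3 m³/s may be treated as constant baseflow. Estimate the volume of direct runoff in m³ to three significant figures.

Direct-runoff ordinates (Q − Q_b): 0.0, 2.0, 11.0, 7.0, 5.0, 4.0, 2.0, 0.0 m³/s.
ΣQ_DR = 31.00 m³/s.
With Δt = 0.5 h = 1800 s, V = ΣQ_DR · Δt = 31.00 × 1800 = 55800 m³.

V ≈ 55800 m³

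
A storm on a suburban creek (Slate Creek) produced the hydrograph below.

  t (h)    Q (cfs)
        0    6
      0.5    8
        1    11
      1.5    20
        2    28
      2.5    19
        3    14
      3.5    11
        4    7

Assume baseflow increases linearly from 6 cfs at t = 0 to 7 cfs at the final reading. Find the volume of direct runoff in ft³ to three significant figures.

Direct-runoff ordinates (Q − Q_b): 0.00, 1.88, 4.75, 13.62, 21.50, 12.38, 7.25, 4.12, 0.00 cfs.
ΣQ_DR = 65.50 cfs.
With Δt = 0.5 h = 1800 s, V = ΣQ_DR · Δt = 65.50 × 1800 = 1.18 × 10^5 ft³.

V ≈ 1.18 × 10^5 ft³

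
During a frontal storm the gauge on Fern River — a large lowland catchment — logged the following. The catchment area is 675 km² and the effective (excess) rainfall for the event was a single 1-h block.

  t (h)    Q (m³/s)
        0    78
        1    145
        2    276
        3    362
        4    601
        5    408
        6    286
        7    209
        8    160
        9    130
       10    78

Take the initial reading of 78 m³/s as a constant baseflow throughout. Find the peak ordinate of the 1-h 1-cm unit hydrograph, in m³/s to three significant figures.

Direct runoff: 0.0, 67.0, 198.0, 284.0, 523.0, 330.0, 208.0, 131.0, 82.0, 52.0, 0.0 m³/s; ΣQ_DR = 1875 m³/s, peak = 523.0 m³/s.
Runoff depth d = ΣQ_DR·Δt / A = 1875 × 3600 / (675 km²) = 10.00 mm.
The 1-cm UH is the DRH scaled by (10 mm)/d, so U_p = 523.0 × 10/10.00 = 523 m³/s.

U_p ≈ 523 m³/s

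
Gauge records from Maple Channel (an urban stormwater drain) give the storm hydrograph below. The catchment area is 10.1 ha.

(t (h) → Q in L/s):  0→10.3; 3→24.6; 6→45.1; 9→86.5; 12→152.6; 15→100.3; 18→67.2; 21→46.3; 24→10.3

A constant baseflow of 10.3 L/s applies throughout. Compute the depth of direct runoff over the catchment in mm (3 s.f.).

Direct runoff: 0.0, 14.3, 34.8, 76.2, 142.3, 90.0, 56.9, 36.0, 0.0 L/s; ΣQ_DR = 450.5 L/s.
V = ΣQ_DR · Δt = 450.5 × 10800 s = 4.865 × 10^6 L.
Over A = 10.1 ha, depth = V / A = 48.2 mm.

d ≈ 48.2 mm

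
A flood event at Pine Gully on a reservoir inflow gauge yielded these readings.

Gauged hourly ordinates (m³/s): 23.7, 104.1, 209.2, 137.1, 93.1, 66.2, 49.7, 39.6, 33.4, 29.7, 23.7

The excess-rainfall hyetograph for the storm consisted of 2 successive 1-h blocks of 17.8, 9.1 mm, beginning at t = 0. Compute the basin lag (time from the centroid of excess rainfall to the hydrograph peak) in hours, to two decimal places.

Centroid of excess rainfall: t_c = Σ P_i·t̄_i / ΣP_i = 0.8383 h (block centres at 0.5, 1.5 h).
Hydrograph peak occurs at t = 2 h, so basin lag t_L = 2 − 0.8383 = 1.16 h.

t_L ≈ 1.16 h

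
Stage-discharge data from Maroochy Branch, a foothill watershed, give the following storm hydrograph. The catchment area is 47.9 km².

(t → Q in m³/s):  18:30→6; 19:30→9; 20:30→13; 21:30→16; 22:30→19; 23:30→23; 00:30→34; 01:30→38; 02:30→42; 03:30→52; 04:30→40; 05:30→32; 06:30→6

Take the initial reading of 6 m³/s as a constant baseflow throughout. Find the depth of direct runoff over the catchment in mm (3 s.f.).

Direct runoff: 0.0, 3.0, 7.0, 10.0, 13.0, 17.0, 28.0, 32.0, 36.0, 46.0, 34.0, 26.0, 0.0 m³/s; ΣQ_DR = 252.0 m³/s.
V = ΣQ_DR · Δt = 252.0 × 3600 s = 9.072 × 10^5 m³.
Over A = 47.9 km², depth = V / A = 18.9 mm.

d ≈ 18.9 mm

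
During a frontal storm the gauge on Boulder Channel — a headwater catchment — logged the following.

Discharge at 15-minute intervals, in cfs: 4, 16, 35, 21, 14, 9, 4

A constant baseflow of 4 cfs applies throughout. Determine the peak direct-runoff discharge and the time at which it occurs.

Q_p = 31.0 cfs at t = 0.5 h

Subtracting baseflow gives direct-runoff ordinates: 0.0, 12.0, 31.0, 17.0, 10.0, 5.0, 0.0 cfs.
The maximum is 31.0 cfs, occurring at the reading for t = 0.5 h.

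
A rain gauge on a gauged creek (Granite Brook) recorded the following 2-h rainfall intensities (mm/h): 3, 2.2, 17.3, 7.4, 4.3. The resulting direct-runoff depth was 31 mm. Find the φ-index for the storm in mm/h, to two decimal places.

Only the 2 blocks with intensity above φ contribute runoff: 17.3, 7.4 mm/h.
Σ(I−φ)·Δt = d  ⇒  (17.3+7.4 − 2φ)·2 = 31
φ = (24.70 − 31/2) / 2 = 4.60 mm/h.

φ ≈ 4.60 mm/h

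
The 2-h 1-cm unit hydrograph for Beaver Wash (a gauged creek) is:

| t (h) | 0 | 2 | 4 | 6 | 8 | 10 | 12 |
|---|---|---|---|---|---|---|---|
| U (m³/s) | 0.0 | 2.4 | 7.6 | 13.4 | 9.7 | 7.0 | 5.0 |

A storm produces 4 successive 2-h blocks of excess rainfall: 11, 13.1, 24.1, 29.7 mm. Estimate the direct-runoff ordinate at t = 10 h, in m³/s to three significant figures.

Q ≈ 75.3 m³/s

By discrete convolution, Q_j = Σ (P_i / 10 mm) · U_{j−i}.
At t = 10 h (j=5): Q = (11/10)·7.0 + (13.1/10)·9.7 + (24.1/10)·13.4 + (29.7/10)·7.6 = 75.3 m³/s.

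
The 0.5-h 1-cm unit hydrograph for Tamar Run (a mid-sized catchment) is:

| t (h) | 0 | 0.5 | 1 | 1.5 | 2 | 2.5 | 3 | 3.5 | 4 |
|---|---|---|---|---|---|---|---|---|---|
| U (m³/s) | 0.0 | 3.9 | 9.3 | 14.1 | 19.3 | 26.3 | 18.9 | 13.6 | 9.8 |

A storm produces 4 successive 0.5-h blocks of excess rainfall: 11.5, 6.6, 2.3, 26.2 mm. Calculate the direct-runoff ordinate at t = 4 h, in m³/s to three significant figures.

Q ≈ 93.5 m³/s

By discrete convolution, Q_j = Σ (P_i / 10 mm) · U_{j−i}.
At t = 4 h (j=8): Q = (11.5/10)·9.8 + (6.6/10)·13.6 + (2.3/10)·18.9 + (26.2/10)·26.3 = 93.5 m³/s.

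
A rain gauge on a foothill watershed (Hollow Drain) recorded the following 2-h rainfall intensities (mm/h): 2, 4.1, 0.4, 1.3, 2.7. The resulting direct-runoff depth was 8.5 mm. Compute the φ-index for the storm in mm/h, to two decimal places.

φ ≈ 1.52 mm/h

Only the 3 blocks with intensity above φ contribute runoff: 2, 4.1, 2.7 mm/h.
Σ(I−φ)·Δt = d  ⇒  (2+4.1+2.7 − 3φ)·2 = 8.5
φ = (8.800 − 8.5/2) / 3 = 1.52 mm/h.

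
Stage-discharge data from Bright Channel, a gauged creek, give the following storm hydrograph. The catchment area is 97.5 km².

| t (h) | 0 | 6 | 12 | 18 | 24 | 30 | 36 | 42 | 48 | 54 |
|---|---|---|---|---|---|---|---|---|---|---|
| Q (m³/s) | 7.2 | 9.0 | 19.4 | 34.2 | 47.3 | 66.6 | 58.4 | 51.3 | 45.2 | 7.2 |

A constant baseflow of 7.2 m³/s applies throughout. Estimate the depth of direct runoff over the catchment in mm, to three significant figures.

Direct runoff: 0.0, 1.8, 12.2, 27.0, 40.1, 59.4, 51.2, 44.1, 38.0, 0.0 m³/s; ΣQ_DR = 273.8 m³/s.
V = ΣQ_DR · Δt = 273.8 × 21600 s = 5.914 × 10^6 m³.
Over A = 97.5 km², depth = V / A = 60.7 mm.

d ≈ 60.7 mm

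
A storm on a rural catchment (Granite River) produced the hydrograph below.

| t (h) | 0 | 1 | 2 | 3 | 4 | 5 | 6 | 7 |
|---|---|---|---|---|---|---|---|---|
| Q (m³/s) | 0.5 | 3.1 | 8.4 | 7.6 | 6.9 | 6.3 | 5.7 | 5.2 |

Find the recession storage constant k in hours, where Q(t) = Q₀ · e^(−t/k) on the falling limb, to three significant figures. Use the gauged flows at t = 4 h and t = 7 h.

k ≈ 10.6 h

On the falling limb, Q drops from 6.9 to 5.2 m³/s between t = 4 h and t = 7 h (Δt = 3 h).
k = −Δt / ln(Q₂/Q₁) = −3 / ln(5.2/6.9) = 10.6 h.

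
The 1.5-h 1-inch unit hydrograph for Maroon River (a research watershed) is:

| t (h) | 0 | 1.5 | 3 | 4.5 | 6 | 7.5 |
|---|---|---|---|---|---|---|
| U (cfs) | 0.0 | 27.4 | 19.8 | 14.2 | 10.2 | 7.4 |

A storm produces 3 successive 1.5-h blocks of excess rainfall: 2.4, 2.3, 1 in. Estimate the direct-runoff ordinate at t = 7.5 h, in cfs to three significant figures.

Q ≈ 55.4 cfs

By discrete convolution, Q_j = Σ (P_i / 1 in) · U_{j−i}.
At t = 7.5 h (j=5): Q = (2.4/1)·7.4 + (2.3/1)·10.2 + (1/1)·14.2 = 55.4 cfs.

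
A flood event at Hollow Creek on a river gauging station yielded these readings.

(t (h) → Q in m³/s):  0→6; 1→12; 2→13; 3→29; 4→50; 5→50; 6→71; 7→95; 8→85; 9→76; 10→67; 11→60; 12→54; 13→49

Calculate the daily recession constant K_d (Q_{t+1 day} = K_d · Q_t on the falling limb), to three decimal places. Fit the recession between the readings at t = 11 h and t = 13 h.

K_d ≈ 0.088

Between t = 11 h and t = 13 h the flow falls from 60 to 49 m³/s over 2×1 h = 2 h.
Per-interval ratio K = (49/60)^(1/2) = 0.9037; K_d = K^(24/1) = 0.088.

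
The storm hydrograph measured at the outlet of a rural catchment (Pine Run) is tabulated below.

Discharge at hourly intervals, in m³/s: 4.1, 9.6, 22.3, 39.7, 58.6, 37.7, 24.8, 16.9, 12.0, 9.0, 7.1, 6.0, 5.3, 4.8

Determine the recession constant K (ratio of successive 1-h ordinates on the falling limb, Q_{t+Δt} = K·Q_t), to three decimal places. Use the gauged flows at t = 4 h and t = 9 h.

Using the recession-limb readings at t = 4 h and t = 9 h: Q falls from 58.6 to 9.0 m³/s over 5 intervals.
K = (Q₂/Q₁)^(1/5) = (9.0/58.6)^(1/5) = 0.687.

K ≈ 0.687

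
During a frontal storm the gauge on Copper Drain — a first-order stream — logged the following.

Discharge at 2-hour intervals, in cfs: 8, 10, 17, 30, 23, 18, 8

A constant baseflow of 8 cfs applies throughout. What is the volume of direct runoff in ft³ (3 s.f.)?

V ≈ 4.18 × 10^5 ft³

Direct-runoff ordinates (Q − Q_b): 0.0, 2.0, 9.0, 22.0, 15.0, 10.0, 0.0 cfs.
ΣQ_DR = 58.00 cfs.
With Δt = 2 h = 7200 s, V = ΣQ_DR · Δt = 58.00 × 7200 = 4.18 × 10^5 ft³.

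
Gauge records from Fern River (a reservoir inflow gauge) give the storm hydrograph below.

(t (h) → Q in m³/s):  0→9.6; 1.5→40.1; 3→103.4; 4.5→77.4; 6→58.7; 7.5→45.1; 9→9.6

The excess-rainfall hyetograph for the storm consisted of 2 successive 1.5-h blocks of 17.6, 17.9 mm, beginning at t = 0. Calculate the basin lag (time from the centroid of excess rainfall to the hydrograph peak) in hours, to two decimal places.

t_L ≈ 1.49 h

Centroid of excess rainfall: t_c = Σ P_i·t̄_i / ΣP_i = 1.5063 h (block centres at 0.75, 2.25 h).
Hydrograph peak occurs at t = 3 h, so basin lag t_L = 3 − 1.5063 = 1.49 h.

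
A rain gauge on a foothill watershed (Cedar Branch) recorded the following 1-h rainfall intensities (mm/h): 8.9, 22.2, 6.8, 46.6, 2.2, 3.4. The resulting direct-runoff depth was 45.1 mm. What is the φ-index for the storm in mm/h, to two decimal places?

φ ≈ 11.85 mm/h

Only the 2 blocks with intensity above φ contribute runoff: 22.2, 46.6 mm/h.
Σ(I−φ)·Δt = d  ⇒  (22.2+46.6 − 2φ)·1 = 45.1
φ = (68.80 − 45.1/1) / 2 = 11.85 mm/h.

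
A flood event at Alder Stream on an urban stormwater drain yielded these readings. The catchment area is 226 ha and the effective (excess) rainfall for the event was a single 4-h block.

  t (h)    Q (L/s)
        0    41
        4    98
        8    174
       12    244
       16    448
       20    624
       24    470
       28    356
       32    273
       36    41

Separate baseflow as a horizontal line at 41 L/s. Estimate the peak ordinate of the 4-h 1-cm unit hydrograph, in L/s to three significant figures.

Direct runoff: 0.0, 57.0, 133.0, 203.0, 407.0, 583.0, 429.0, 315.0, 232.0, 0.0 L/s; ΣQ_DR = 2359 L/s, peak = 583.0 L/s.
Runoff depth d = ΣQ_DR·Δt / A = 2359 × 14400 / (226 ha) = 15.03 mm.
The 1-cm UH is the DRH scaled by (10 mm)/d, so U_p = 583.0 × 10/15.03 = 388 L/s.

U_p ≈ 388 L/s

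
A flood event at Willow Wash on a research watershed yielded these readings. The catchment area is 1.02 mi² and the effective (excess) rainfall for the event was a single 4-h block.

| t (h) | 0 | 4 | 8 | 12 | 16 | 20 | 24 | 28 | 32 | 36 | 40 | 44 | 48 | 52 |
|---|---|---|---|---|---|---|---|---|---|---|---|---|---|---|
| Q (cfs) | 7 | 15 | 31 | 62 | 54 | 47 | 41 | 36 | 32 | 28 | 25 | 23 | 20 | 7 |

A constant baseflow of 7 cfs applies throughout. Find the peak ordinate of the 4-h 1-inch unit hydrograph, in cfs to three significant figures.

Direct runoff: 0.0, 8.0, 24.0, 55.0, 47.0, 40.0, 34.0, 29.0, 25.0, 21.0, 18.0, 16.0, 13.0, 0.0 cfs; ΣQ_DR = 330.0 cfs, peak = 55.0 cfs.
Runoff depth d = ΣQ_DR·Δt / A = 330.0 × 14400 / (1.02 mi²) = 2.005 in.
The 1-inch UH is the DRH scaled by (1 in)/d, so U_p = 55.0 × 1/2.005 = 27.4 cfs.

U_p ≈ 27.4 cfs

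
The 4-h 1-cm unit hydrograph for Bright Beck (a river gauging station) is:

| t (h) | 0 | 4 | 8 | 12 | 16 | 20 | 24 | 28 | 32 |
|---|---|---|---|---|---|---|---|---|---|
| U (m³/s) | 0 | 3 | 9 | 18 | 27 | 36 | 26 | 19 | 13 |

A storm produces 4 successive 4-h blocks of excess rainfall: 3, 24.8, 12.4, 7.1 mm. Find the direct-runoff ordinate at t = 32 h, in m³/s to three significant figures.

By discrete convolution, Q_j = Σ (P_i / 10 mm) · U_{j−i}.
At t = 32 h (j=8): Q = (3/10)·13 + (24.8/10)·19 + (12.4/10)·26 + (7.1/10)·36 = 109 m³/s.

Q ≈ 109 m³/s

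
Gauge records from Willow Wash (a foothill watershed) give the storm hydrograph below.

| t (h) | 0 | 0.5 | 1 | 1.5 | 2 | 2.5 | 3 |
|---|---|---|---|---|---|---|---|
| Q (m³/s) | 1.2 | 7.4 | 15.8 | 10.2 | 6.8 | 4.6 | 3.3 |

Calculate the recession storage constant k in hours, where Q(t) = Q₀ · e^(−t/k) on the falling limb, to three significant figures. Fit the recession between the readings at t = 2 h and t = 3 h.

On the falling limb, Q drops from 6.8 to 3.3 m³/s between t = 2 h and t = 3 h (Δt = 1 h).
k = −Δt / ln(Q₂/Q₁) = −1 / ln(3.3/6.8) = 1.38 h.

k ≈ 1.38 h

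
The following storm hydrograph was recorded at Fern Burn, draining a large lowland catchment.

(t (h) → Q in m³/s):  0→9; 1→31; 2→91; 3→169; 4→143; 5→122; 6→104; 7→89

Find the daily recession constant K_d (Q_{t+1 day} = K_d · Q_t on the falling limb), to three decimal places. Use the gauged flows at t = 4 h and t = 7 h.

Between t = 4 h and t = 7 h the flow falls from 143 to 89 m³/s over 3×1 h = 3 h.
Per-interval ratio K = (89/143)^(1/3) = 0.8538; K_d = K^(24/1) = 0.023.

K_d ≈ 0.023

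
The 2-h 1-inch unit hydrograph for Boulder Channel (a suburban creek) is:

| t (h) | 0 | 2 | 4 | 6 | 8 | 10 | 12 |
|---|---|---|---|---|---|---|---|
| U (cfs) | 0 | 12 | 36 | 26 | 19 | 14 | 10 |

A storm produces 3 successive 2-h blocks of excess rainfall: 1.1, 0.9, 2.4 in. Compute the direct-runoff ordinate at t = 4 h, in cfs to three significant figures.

Q ≈ 50.4 cfs

By discrete convolution, Q_j = Σ (P_i / 1 in) · U_{j−i}.
At t = 4 h (j=2): Q = (1.1/1)·36 + (0.9/1)·12 + (2.4/1)·0 = 50.4 cfs.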